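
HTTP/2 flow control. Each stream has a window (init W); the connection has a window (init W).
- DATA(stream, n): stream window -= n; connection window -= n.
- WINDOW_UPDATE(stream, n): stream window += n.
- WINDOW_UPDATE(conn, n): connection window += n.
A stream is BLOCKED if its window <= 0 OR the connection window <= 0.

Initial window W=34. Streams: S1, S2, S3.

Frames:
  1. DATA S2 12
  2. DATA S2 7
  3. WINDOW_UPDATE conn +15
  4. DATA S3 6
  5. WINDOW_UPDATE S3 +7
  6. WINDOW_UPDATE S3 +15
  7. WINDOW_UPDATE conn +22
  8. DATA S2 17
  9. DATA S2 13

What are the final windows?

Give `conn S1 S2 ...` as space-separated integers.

Op 1: conn=22 S1=34 S2=22 S3=34 blocked=[]
Op 2: conn=15 S1=34 S2=15 S3=34 blocked=[]
Op 3: conn=30 S1=34 S2=15 S3=34 blocked=[]
Op 4: conn=24 S1=34 S2=15 S3=28 blocked=[]
Op 5: conn=24 S1=34 S2=15 S3=35 blocked=[]
Op 6: conn=24 S1=34 S2=15 S3=50 blocked=[]
Op 7: conn=46 S1=34 S2=15 S3=50 blocked=[]
Op 8: conn=29 S1=34 S2=-2 S3=50 blocked=[2]
Op 9: conn=16 S1=34 S2=-15 S3=50 blocked=[2]

Answer: 16 34 -15 50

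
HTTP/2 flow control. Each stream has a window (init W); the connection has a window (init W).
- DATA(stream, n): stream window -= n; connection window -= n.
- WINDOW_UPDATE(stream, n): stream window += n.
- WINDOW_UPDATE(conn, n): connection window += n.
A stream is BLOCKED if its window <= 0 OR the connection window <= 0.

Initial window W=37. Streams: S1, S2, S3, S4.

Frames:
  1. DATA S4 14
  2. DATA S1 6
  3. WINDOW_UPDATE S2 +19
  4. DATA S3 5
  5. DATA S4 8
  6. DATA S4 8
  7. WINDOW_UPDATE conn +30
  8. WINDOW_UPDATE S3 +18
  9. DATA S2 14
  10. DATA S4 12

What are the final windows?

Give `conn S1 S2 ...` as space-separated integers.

Answer: 0 31 42 50 -5

Derivation:
Op 1: conn=23 S1=37 S2=37 S3=37 S4=23 blocked=[]
Op 2: conn=17 S1=31 S2=37 S3=37 S4=23 blocked=[]
Op 3: conn=17 S1=31 S2=56 S3=37 S4=23 blocked=[]
Op 4: conn=12 S1=31 S2=56 S3=32 S4=23 blocked=[]
Op 5: conn=4 S1=31 S2=56 S3=32 S4=15 blocked=[]
Op 6: conn=-4 S1=31 S2=56 S3=32 S4=7 blocked=[1, 2, 3, 4]
Op 7: conn=26 S1=31 S2=56 S3=32 S4=7 blocked=[]
Op 8: conn=26 S1=31 S2=56 S3=50 S4=7 blocked=[]
Op 9: conn=12 S1=31 S2=42 S3=50 S4=7 blocked=[]
Op 10: conn=0 S1=31 S2=42 S3=50 S4=-5 blocked=[1, 2, 3, 4]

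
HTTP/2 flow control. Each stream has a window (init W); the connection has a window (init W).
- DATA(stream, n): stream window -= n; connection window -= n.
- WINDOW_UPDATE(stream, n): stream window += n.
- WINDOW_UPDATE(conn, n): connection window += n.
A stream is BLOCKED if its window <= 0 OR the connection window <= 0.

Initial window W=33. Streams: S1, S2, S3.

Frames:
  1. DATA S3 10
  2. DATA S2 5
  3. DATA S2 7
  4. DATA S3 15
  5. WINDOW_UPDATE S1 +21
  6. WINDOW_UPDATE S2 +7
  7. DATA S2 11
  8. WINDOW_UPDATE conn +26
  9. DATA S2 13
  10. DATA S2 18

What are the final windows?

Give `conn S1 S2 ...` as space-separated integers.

Op 1: conn=23 S1=33 S2=33 S3=23 blocked=[]
Op 2: conn=18 S1=33 S2=28 S3=23 blocked=[]
Op 3: conn=11 S1=33 S2=21 S3=23 blocked=[]
Op 4: conn=-4 S1=33 S2=21 S3=8 blocked=[1, 2, 3]
Op 5: conn=-4 S1=54 S2=21 S3=8 blocked=[1, 2, 3]
Op 6: conn=-4 S1=54 S2=28 S3=8 blocked=[1, 2, 3]
Op 7: conn=-15 S1=54 S2=17 S3=8 blocked=[1, 2, 3]
Op 8: conn=11 S1=54 S2=17 S3=8 blocked=[]
Op 9: conn=-2 S1=54 S2=4 S3=8 blocked=[1, 2, 3]
Op 10: conn=-20 S1=54 S2=-14 S3=8 blocked=[1, 2, 3]

Answer: -20 54 -14 8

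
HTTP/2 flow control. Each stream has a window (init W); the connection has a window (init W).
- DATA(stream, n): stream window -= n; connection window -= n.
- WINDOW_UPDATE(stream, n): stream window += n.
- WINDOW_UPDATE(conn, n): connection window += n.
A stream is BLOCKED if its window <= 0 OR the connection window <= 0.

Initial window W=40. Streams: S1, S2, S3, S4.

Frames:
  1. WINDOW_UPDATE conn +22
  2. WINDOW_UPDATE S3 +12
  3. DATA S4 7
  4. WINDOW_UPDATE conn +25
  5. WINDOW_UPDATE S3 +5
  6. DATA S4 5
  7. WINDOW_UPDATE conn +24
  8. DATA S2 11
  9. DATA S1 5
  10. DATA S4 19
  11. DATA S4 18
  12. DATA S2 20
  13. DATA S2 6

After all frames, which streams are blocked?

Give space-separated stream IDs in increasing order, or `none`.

Op 1: conn=62 S1=40 S2=40 S3=40 S4=40 blocked=[]
Op 2: conn=62 S1=40 S2=40 S3=52 S4=40 blocked=[]
Op 3: conn=55 S1=40 S2=40 S3=52 S4=33 blocked=[]
Op 4: conn=80 S1=40 S2=40 S3=52 S4=33 blocked=[]
Op 5: conn=80 S1=40 S2=40 S3=57 S4=33 blocked=[]
Op 6: conn=75 S1=40 S2=40 S3=57 S4=28 blocked=[]
Op 7: conn=99 S1=40 S2=40 S3=57 S4=28 blocked=[]
Op 8: conn=88 S1=40 S2=29 S3=57 S4=28 blocked=[]
Op 9: conn=83 S1=35 S2=29 S3=57 S4=28 blocked=[]
Op 10: conn=64 S1=35 S2=29 S3=57 S4=9 blocked=[]
Op 11: conn=46 S1=35 S2=29 S3=57 S4=-9 blocked=[4]
Op 12: conn=26 S1=35 S2=9 S3=57 S4=-9 blocked=[4]
Op 13: conn=20 S1=35 S2=3 S3=57 S4=-9 blocked=[4]

Answer: S4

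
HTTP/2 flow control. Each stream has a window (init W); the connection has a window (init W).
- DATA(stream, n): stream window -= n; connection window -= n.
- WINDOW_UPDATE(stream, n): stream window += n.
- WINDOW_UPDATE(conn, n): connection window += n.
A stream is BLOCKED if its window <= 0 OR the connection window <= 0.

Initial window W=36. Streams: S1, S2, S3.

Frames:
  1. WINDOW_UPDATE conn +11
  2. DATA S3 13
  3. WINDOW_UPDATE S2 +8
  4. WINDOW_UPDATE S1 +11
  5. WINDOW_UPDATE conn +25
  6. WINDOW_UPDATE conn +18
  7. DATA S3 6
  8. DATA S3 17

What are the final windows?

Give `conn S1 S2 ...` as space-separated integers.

Op 1: conn=47 S1=36 S2=36 S3=36 blocked=[]
Op 2: conn=34 S1=36 S2=36 S3=23 blocked=[]
Op 3: conn=34 S1=36 S2=44 S3=23 blocked=[]
Op 4: conn=34 S1=47 S2=44 S3=23 blocked=[]
Op 5: conn=59 S1=47 S2=44 S3=23 blocked=[]
Op 6: conn=77 S1=47 S2=44 S3=23 blocked=[]
Op 7: conn=71 S1=47 S2=44 S3=17 blocked=[]
Op 8: conn=54 S1=47 S2=44 S3=0 blocked=[3]

Answer: 54 47 44 0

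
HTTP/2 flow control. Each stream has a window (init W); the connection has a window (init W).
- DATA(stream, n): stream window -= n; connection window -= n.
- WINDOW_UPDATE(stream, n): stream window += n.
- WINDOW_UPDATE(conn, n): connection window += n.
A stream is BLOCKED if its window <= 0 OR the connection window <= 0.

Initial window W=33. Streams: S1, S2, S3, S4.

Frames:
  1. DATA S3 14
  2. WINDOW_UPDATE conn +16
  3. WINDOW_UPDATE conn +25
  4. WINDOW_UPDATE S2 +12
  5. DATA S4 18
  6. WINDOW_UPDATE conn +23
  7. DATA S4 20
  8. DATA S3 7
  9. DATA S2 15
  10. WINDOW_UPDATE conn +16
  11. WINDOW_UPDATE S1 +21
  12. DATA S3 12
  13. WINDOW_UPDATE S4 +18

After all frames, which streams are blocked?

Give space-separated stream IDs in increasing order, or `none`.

Op 1: conn=19 S1=33 S2=33 S3=19 S4=33 blocked=[]
Op 2: conn=35 S1=33 S2=33 S3=19 S4=33 blocked=[]
Op 3: conn=60 S1=33 S2=33 S3=19 S4=33 blocked=[]
Op 4: conn=60 S1=33 S2=45 S3=19 S4=33 blocked=[]
Op 5: conn=42 S1=33 S2=45 S3=19 S4=15 blocked=[]
Op 6: conn=65 S1=33 S2=45 S3=19 S4=15 blocked=[]
Op 7: conn=45 S1=33 S2=45 S3=19 S4=-5 blocked=[4]
Op 8: conn=38 S1=33 S2=45 S3=12 S4=-5 blocked=[4]
Op 9: conn=23 S1=33 S2=30 S3=12 S4=-5 blocked=[4]
Op 10: conn=39 S1=33 S2=30 S3=12 S4=-5 blocked=[4]
Op 11: conn=39 S1=54 S2=30 S3=12 S4=-5 blocked=[4]
Op 12: conn=27 S1=54 S2=30 S3=0 S4=-5 blocked=[3, 4]
Op 13: conn=27 S1=54 S2=30 S3=0 S4=13 blocked=[3]

Answer: S3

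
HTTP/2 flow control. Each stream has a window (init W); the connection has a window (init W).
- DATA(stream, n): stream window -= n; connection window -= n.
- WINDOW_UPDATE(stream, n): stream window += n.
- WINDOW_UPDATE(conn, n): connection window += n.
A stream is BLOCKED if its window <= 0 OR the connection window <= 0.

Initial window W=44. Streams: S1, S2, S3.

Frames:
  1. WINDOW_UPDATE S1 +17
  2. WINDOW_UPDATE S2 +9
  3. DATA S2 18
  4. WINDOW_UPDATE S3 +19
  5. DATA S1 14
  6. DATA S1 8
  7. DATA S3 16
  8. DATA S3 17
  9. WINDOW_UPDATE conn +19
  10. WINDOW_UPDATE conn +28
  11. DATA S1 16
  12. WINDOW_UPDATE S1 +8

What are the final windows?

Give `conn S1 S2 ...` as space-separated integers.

Answer: 2 31 35 30

Derivation:
Op 1: conn=44 S1=61 S2=44 S3=44 blocked=[]
Op 2: conn=44 S1=61 S2=53 S3=44 blocked=[]
Op 3: conn=26 S1=61 S2=35 S3=44 blocked=[]
Op 4: conn=26 S1=61 S2=35 S3=63 blocked=[]
Op 5: conn=12 S1=47 S2=35 S3=63 blocked=[]
Op 6: conn=4 S1=39 S2=35 S3=63 blocked=[]
Op 7: conn=-12 S1=39 S2=35 S3=47 blocked=[1, 2, 3]
Op 8: conn=-29 S1=39 S2=35 S3=30 blocked=[1, 2, 3]
Op 9: conn=-10 S1=39 S2=35 S3=30 blocked=[1, 2, 3]
Op 10: conn=18 S1=39 S2=35 S3=30 blocked=[]
Op 11: conn=2 S1=23 S2=35 S3=30 blocked=[]
Op 12: conn=2 S1=31 S2=35 S3=30 blocked=[]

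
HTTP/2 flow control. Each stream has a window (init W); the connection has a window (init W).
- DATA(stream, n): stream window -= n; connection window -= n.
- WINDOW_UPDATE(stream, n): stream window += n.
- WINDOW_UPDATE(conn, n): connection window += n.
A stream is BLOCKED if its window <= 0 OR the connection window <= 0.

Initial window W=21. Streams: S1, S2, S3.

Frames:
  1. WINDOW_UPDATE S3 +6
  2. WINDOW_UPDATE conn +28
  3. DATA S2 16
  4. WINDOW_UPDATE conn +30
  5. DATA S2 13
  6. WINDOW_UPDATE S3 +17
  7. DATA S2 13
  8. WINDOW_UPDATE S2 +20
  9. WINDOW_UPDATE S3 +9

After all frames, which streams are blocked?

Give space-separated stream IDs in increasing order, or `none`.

Op 1: conn=21 S1=21 S2=21 S3=27 blocked=[]
Op 2: conn=49 S1=21 S2=21 S3=27 blocked=[]
Op 3: conn=33 S1=21 S2=5 S3=27 blocked=[]
Op 4: conn=63 S1=21 S2=5 S3=27 blocked=[]
Op 5: conn=50 S1=21 S2=-8 S3=27 blocked=[2]
Op 6: conn=50 S1=21 S2=-8 S3=44 blocked=[2]
Op 7: conn=37 S1=21 S2=-21 S3=44 blocked=[2]
Op 8: conn=37 S1=21 S2=-1 S3=44 blocked=[2]
Op 9: conn=37 S1=21 S2=-1 S3=53 blocked=[2]

Answer: S2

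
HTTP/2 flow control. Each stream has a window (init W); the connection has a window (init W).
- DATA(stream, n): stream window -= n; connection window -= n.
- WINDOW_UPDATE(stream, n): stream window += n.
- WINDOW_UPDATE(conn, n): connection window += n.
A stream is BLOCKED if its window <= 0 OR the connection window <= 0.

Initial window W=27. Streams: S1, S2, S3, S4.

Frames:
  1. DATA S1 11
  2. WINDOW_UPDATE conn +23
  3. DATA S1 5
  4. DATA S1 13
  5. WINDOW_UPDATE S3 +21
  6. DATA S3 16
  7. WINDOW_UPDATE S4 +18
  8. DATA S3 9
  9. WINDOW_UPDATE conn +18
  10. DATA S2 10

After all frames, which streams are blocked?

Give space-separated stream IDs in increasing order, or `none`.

Answer: S1

Derivation:
Op 1: conn=16 S1=16 S2=27 S3=27 S4=27 blocked=[]
Op 2: conn=39 S1=16 S2=27 S3=27 S4=27 blocked=[]
Op 3: conn=34 S1=11 S2=27 S3=27 S4=27 blocked=[]
Op 4: conn=21 S1=-2 S2=27 S3=27 S4=27 blocked=[1]
Op 5: conn=21 S1=-2 S2=27 S3=48 S4=27 blocked=[1]
Op 6: conn=5 S1=-2 S2=27 S3=32 S4=27 blocked=[1]
Op 7: conn=5 S1=-2 S2=27 S3=32 S4=45 blocked=[1]
Op 8: conn=-4 S1=-2 S2=27 S3=23 S4=45 blocked=[1, 2, 3, 4]
Op 9: conn=14 S1=-2 S2=27 S3=23 S4=45 blocked=[1]
Op 10: conn=4 S1=-2 S2=17 S3=23 S4=45 blocked=[1]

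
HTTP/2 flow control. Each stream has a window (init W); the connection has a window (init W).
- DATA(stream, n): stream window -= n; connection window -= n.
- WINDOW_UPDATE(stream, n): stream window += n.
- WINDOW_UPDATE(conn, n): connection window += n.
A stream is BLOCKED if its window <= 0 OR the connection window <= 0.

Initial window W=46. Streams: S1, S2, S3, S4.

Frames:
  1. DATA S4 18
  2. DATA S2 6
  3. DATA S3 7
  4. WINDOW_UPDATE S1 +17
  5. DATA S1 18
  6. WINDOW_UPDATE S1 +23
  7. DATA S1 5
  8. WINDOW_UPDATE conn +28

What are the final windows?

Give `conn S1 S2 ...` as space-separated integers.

Op 1: conn=28 S1=46 S2=46 S3=46 S4=28 blocked=[]
Op 2: conn=22 S1=46 S2=40 S3=46 S4=28 blocked=[]
Op 3: conn=15 S1=46 S2=40 S3=39 S4=28 blocked=[]
Op 4: conn=15 S1=63 S2=40 S3=39 S4=28 blocked=[]
Op 5: conn=-3 S1=45 S2=40 S3=39 S4=28 blocked=[1, 2, 3, 4]
Op 6: conn=-3 S1=68 S2=40 S3=39 S4=28 blocked=[1, 2, 3, 4]
Op 7: conn=-8 S1=63 S2=40 S3=39 S4=28 blocked=[1, 2, 3, 4]
Op 8: conn=20 S1=63 S2=40 S3=39 S4=28 blocked=[]

Answer: 20 63 40 39 28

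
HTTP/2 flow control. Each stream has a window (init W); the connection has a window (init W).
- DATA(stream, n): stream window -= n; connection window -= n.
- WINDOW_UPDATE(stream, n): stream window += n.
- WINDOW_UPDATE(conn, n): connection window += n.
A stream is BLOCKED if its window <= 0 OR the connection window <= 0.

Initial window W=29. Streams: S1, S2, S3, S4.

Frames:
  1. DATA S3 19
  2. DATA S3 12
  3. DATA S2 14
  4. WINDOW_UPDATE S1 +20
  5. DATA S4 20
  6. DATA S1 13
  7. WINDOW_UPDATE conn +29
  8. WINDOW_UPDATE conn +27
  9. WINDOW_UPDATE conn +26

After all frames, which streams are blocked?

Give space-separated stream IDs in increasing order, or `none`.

Op 1: conn=10 S1=29 S2=29 S3=10 S4=29 blocked=[]
Op 2: conn=-2 S1=29 S2=29 S3=-2 S4=29 blocked=[1, 2, 3, 4]
Op 3: conn=-16 S1=29 S2=15 S3=-2 S4=29 blocked=[1, 2, 3, 4]
Op 4: conn=-16 S1=49 S2=15 S3=-2 S4=29 blocked=[1, 2, 3, 4]
Op 5: conn=-36 S1=49 S2=15 S3=-2 S4=9 blocked=[1, 2, 3, 4]
Op 6: conn=-49 S1=36 S2=15 S3=-2 S4=9 blocked=[1, 2, 3, 4]
Op 7: conn=-20 S1=36 S2=15 S3=-2 S4=9 blocked=[1, 2, 3, 4]
Op 8: conn=7 S1=36 S2=15 S3=-2 S4=9 blocked=[3]
Op 9: conn=33 S1=36 S2=15 S3=-2 S4=9 blocked=[3]

Answer: S3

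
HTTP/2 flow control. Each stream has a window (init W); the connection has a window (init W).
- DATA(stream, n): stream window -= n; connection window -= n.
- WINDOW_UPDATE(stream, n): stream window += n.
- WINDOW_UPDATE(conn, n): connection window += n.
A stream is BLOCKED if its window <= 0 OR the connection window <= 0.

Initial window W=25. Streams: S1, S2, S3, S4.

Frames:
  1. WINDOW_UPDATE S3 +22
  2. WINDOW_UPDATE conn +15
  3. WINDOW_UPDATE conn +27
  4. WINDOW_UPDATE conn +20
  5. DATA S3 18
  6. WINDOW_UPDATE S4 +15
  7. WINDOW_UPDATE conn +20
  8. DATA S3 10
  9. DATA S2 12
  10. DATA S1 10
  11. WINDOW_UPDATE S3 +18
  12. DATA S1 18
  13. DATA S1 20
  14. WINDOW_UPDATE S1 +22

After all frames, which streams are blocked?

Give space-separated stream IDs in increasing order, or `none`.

Answer: S1

Derivation:
Op 1: conn=25 S1=25 S2=25 S3=47 S4=25 blocked=[]
Op 2: conn=40 S1=25 S2=25 S3=47 S4=25 blocked=[]
Op 3: conn=67 S1=25 S2=25 S3=47 S4=25 blocked=[]
Op 4: conn=87 S1=25 S2=25 S3=47 S4=25 blocked=[]
Op 5: conn=69 S1=25 S2=25 S3=29 S4=25 blocked=[]
Op 6: conn=69 S1=25 S2=25 S3=29 S4=40 blocked=[]
Op 7: conn=89 S1=25 S2=25 S3=29 S4=40 blocked=[]
Op 8: conn=79 S1=25 S2=25 S3=19 S4=40 blocked=[]
Op 9: conn=67 S1=25 S2=13 S3=19 S4=40 blocked=[]
Op 10: conn=57 S1=15 S2=13 S3=19 S4=40 blocked=[]
Op 11: conn=57 S1=15 S2=13 S3=37 S4=40 blocked=[]
Op 12: conn=39 S1=-3 S2=13 S3=37 S4=40 blocked=[1]
Op 13: conn=19 S1=-23 S2=13 S3=37 S4=40 blocked=[1]
Op 14: conn=19 S1=-1 S2=13 S3=37 S4=40 blocked=[1]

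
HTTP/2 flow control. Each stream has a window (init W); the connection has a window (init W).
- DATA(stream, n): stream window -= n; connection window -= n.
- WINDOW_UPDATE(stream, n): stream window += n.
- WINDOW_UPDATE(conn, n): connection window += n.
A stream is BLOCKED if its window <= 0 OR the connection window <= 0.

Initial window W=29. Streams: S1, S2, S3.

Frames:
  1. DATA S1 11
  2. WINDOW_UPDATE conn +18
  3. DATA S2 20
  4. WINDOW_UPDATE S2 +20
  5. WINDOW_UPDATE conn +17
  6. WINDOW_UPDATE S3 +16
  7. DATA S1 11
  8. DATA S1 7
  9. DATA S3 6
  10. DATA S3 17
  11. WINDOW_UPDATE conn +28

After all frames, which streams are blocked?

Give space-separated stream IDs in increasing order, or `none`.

Op 1: conn=18 S1=18 S2=29 S3=29 blocked=[]
Op 2: conn=36 S1=18 S2=29 S3=29 blocked=[]
Op 3: conn=16 S1=18 S2=9 S3=29 blocked=[]
Op 4: conn=16 S1=18 S2=29 S3=29 blocked=[]
Op 5: conn=33 S1=18 S2=29 S3=29 blocked=[]
Op 6: conn=33 S1=18 S2=29 S3=45 blocked=[]
Op 7: conn=22 S1=7 S2=29 S3=45 blocked=[]
Op 8: conn=15 S1=0 S2=29 S3=45 blocked=[1]
Op 9: conn=9 S1=0 S2=29 S3=39 blocked=[1]
Op 10: conn=-8 S1=0 S2=29 S3=22 blocked=[1, 2, 3]
Op 11: conn=20 S1=0 S2=29 S3=22 blocked=[1]

Answer: S1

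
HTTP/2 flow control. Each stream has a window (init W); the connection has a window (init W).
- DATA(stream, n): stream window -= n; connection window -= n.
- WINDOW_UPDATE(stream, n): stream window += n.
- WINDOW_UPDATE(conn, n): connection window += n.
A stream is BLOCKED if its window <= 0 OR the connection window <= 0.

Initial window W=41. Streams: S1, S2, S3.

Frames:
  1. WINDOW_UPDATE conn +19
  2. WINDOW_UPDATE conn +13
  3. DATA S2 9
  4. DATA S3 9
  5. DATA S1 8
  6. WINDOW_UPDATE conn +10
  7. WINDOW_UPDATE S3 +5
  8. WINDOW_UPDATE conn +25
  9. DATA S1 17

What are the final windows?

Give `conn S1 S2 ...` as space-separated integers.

Answer: 65 16 32 37

Derivation:
Op 1: conn=60 S1=41 S2=41 S3=41 blocked=[]
Op 2: conn=73 S1=41 S2=41 S3=41 blocked=[]
Op 3: conn=64 S1=41 S2=32 S3=41 blocked=[]
Op 4: conn=55 S1=41 S2=32 S3=32 blocked=[]
Op 5: conn=47 S1=33 S2=32 S3=32 blocked=[]
Op 6: conn=57 S1=33 S2=32 S3=32 blocked=[]
Op 7: conn=57 S1=33 S2=32 S3=37 blocked=[]
Op 8: conn=82 S1=33 S2=32 S3=37 blocked=[]
Op 9: conn=65 S1=16 S2=32 S3=37 blocked=[]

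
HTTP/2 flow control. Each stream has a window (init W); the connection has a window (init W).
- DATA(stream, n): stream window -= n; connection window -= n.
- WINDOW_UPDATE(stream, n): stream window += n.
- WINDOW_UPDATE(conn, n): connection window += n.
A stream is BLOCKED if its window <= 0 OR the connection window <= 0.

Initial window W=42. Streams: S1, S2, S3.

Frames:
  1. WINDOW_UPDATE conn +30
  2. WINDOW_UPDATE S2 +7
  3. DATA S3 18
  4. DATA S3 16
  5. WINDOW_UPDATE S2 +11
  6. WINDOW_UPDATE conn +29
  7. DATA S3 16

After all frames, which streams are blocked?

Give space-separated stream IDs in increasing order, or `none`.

Op 1: conn=72 S1=42 S2=42 S3=42 blocked=[]
Op 2: conn=72 S1=42 S2=49 S3=42 blocked=[]
Op 3: conn=54 S1=42 S2=49 S3=24 blocked=[]
Op 4: conn=38 S1=42 S2=49 S3=8 blocked=[]
Op 5: conn=38 S1=42 S2=60 S3=8 blocked=[]
Op 6: conn=67 S1=42 S2=60 S3=8 blocked=[]
Op 7: conn=51 S1=42 S2=60 S3=-8 blocked=[3]

Answer: S3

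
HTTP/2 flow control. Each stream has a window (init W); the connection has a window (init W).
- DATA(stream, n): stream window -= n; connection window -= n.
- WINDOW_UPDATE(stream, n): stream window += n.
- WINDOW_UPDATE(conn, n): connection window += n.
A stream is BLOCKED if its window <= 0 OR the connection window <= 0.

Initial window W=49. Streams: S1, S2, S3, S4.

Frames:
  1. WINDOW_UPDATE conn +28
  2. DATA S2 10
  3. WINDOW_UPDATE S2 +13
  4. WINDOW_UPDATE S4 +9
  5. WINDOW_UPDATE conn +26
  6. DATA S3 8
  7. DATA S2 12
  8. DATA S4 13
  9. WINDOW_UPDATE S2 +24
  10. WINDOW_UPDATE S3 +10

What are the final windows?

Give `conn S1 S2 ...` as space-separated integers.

Op 1: conn=77 S1=49 S2=49 S3=49 S4=49 blocked=[]
Op 2: conn=67 S1=49 S2=39 S3=49 S4=49 blocked=[]
Op 3: conn=67 S1=49 S2=52 S3=49 S4=49 blocked=[]
Op 4: conn=67 S1=49 S2=52 S3=49 S4=58 blocked=[]
Op 5: conn=93 S1=49 S2=52 S3=49 S4=58 blocked=[]
Op 6: conn=85 S1=49 S2=52 S3=41 S4=58 blocked=[]
Op 7: conn=73 S1=49 S2=40 S3=41 S4=58 blocked=[]
Op 8: conn=60 S1=49 S2=40 S3=41 S4=45 blocked=[]
Op 9: conn=60 S1=49 S2=64 S3=41 S4=45 blocked=[]
Op 10: conn=60 S1=49 S2=64 S3=51 S4=45 blocked=[]

Answer: 60 49 64 51 45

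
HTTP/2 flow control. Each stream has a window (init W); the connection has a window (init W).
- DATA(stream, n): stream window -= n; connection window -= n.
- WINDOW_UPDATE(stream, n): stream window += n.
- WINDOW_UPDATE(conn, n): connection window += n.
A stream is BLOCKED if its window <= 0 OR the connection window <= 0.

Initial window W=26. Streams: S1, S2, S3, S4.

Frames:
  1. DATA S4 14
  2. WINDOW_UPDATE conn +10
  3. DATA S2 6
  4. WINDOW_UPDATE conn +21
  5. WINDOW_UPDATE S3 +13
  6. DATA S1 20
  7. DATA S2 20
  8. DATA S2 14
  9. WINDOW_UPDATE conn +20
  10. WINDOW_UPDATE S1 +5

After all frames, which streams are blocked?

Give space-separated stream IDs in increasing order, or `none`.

Op 1: conn=12 S1=26 S2=26 S3=26 S4=12 blocked=[]
Op 2: conn=22 S1=26 S2=26 S3=26 S4=12 blocked=[]
Op 3: conn=16 S1=26 S2=20 S3=26 S4=12 blocked=[]
Op 4: conn=37 S1=26 S2=20 S3=26 S4=12 blocked=[]
Op 5: conn=37 S1=26 S2=20 S3=39 S4=12 blocked=[]
Op 6: conn=17 S1=6 S2=20 S3=39 S4=12 blocked=[]
Op 7: conn=-3 S1=6 S2=0 S3=39 S4=12 blocked=[1, 2, 3, 4]
Op 8: conn=-17 S1=6 S2=-14 S3=39 S4=12 blocked=[1, 2, 3, 4]
Op 9: conn=3 S1=6 S2=-14 S3=39 S4=12 blocked=[2]
Op 10: conn=3 S1=11 S2=-14 S3=39 S4=12 blocked=[2]

Answer: S2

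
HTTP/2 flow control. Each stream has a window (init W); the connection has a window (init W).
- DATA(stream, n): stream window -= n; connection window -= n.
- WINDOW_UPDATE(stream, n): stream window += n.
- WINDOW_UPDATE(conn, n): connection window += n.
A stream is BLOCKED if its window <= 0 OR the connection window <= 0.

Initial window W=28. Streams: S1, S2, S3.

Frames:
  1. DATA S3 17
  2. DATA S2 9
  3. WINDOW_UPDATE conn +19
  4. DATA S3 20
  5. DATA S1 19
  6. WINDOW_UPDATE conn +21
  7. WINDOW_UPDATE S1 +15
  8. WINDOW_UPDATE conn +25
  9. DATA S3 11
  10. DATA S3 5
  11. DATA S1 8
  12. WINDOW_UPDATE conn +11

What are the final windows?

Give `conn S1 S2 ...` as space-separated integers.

Op 1: conn=11 S1=28 S2=28 S3=11 blocked=[]
Op 2: conn=2 S1=28 S2=19 S3=11 blocked=[]
Op 3: conn=21 S1=28 S2=19 S3=11 blocked=[]
Op 4: conn=1 S1=28 S2=19 S3=-9 blocked=[3]
Op 5: conn=-18 S1=9 S2=19 S3=-9 blocked=[1, 2, 3]
Op 6: conn=3 S1=9 S2=19 S3=-9 blocked=[3]
Op 7: conn=3 S1=24 S2=19 S3=-9 blocked=[3]
Op 8: conn=28 S1=24 S2=19 S3=-9 blocked=[3]
Op 9: conn=17 S1=24 S2=19 S3=-20 blocked=[3]
Op 10: conn=12 S1=24 S2=19 S3=-25 blocked=[3]
Op 11: conn=4 S1=16 S2=19 S3=-25 blocked=[3]
Op 12: conn=15 S1=16 S2=19 S3=-25 blocked=[3]

Answer: 15 16 19 -25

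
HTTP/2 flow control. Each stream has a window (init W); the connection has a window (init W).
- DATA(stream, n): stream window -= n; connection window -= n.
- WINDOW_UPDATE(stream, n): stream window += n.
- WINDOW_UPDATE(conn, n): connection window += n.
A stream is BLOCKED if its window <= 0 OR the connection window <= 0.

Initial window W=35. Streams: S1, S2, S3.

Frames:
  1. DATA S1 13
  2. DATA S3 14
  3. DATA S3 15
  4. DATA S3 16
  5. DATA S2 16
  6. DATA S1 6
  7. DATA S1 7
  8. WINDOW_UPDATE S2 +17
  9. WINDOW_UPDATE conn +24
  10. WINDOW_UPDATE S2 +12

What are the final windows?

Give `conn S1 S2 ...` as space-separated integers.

Answer: -28 9 48 -10

Derivation:
Op 1: conn=22 S1=22 S2=35 S3=35 blocked=[]
Op 2: conn=8 S1=22 S2=35 S3=21 blocked=[]
Op 3: conn=-7 S1=22 S2=35 S3=6 blocked=[1, 2, 3]
Op 4: conn=-23 S1=22 S2=35 S3=-10 blocked=[1, 2, 3]
Op 5: conn=-39 S1=22 S2=19 S3=-10 blocked=[1, 2, 3]
Op 6: conn=-45 S1=16 S2=19 S3=-10 blocked=[1, 2, 3]
Op 7: conn=-52 S1=9 S2=19 S3=-10 blocked=[1, 2, 3]
Op 8: conn=-52 S1=9 S2=36 S3=-10 blocked=[1, 2, 3]
Op 9: conn=-28 S1=9 S2=36 S3=-10 blocked=[1, 2, 3]
Op 10: conn=-28 S1=9 S2=48 S3=-10 blocked=[1, 2, 3]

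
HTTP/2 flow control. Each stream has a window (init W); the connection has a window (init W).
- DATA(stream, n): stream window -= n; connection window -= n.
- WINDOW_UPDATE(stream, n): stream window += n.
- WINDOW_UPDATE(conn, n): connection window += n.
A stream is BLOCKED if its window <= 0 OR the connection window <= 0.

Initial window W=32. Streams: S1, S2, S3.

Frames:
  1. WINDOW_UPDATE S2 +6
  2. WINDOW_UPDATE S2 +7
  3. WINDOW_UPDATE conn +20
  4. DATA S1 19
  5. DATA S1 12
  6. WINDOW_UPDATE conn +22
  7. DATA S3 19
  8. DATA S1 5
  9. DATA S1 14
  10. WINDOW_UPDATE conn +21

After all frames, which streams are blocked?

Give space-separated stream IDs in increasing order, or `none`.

Answer: S1

Derivation:
Op 1: conn=32 S1=32 S2=38 S3=32 blocked=[]
Op 2: conn=32 S1=32 S2=45 S3=32 blocked=[]
Op 3: conn=52 S1=32 S2=45 S3=32 blocked=[]
Op 4: conn=33 S1=13 S2=45 S3=32 blocked=[]
Op 5: conn=21 S1=1 S2=45 S3=32 blocked=[]
Op 6: conn=43 S1=1 S2=45 S3=32 blocked=[]
Op 7: conn=24 S1=1 S2=45 S3=13 blocked=[]
Op 8: conn=19 S1=-4 S2=45 S3=13 blocked=[1]
Op 9: conn=5 S1=-18 S2=45 S3=13 blocked=[1]
Op 10: conn=26 S1=-18 S2=45 S3=13 blocked=[1]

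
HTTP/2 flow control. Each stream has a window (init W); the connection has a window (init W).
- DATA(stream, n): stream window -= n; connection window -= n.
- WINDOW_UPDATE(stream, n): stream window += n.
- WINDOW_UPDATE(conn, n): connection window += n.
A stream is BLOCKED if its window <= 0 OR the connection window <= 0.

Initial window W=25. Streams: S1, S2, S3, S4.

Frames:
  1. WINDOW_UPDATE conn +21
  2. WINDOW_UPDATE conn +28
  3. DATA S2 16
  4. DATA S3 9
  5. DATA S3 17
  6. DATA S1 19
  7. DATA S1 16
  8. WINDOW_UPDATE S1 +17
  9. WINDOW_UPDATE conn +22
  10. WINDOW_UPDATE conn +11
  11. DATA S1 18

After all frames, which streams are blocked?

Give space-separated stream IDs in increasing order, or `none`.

Op 1: conn=46 S1=25 S2=25 S3=25 S4=25 blocked=[]
Op 2: conn=74 S1=25 S2=25 S3=25 S4=25 blocked=[]
Op 3: conn=58 S1=25 S2=9 S3=25 S4=25 blocked=[]
Op 4: conn=49 S1=25 S2=9 S3=16 S4=25 blocked=[]
Op 5: conn=32 S1=25 S2=9 S3=-1 S4=25 blocked=[3]
Op 6: conn=13 S1=6 S2=9 S3=-1 S4=25 blocked=[3]
Op 7: conn=-3 S1=-10 S2=9 S3=-1 S4=25 blocked=[1, 2, 3, 4]
Op 8: conn=-3 S1=7 S2=9 S3=-1 S4=25 blocked=[1, 2, 3, 4]
Op 9: conn=19 S1=7 S2=9 S3=-1 S4=25 blocked=[3]
Op 10: conn=30 S1=7 S2=9 S3=-1 S4=25 blocked=[3]
Op 11: conn=12 S1=-11 S2=9 S3=-1 S4=25 blocked=[1, 3]

Answer: S1 S3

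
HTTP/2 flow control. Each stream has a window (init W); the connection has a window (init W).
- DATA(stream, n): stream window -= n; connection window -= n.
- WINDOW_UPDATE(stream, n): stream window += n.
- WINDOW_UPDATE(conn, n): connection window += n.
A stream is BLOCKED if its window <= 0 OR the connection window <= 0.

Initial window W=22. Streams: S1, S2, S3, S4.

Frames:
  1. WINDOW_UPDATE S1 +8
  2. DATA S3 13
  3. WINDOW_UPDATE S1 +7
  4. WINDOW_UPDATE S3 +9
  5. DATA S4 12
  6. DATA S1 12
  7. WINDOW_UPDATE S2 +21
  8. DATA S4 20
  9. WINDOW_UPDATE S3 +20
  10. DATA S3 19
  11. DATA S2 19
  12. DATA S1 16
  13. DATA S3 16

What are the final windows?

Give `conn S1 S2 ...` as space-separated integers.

Answer: -105 9 24 3 -10

Derivation:
Op 1: conn=22 S1=30 S2=22 S3=22 S4=22 blocked=[]
Op 2: conn=9 S1=30 S2=22 S3=9 S4=22 blocked=[]
Op 3: conn=9 S1=37 S2=22 S3=9 S4=22 blocked=[]
Op 4: conn=9 S1=37 S2=22 S3=18 S4=22 blocked=[]
Op 5: conn=-3 S1=37 S2=22 S3=18 S4=10 blocked=[1, 2, 3, 4]
Op 6: conn=-15 S1=25 S2=22 S3=18 S4=10 blocked=[1, 2, 3, 4]
Op 7: conn=-15 S1=25 S2=43 S3=18 S4=10 blocked=[1, 2, 3, 4]
Op 8: conn=-35 S1=25 S2=43 S3=18 S4=-10 blocked=[1, 2, 3, 4]
Op 9: conn=-35 S1=25 S2=43 S3=38 S4=-10 blocked=[1, 2, 3, 4]
Op 10: conn=-54 S1=25 S2=43 S3=19 S4=-10 blocked=[1, 2, 3, 4]
Op 11: conn=-73 S1=25 S2=24 S3=19 S4=-10 blocked=[1, 2, 3, 4]
Op 12: conn=-89 S1=9 S2=24 S3=19 S4=-10 blocked=[1, 2, 3, 4]
Op 13: conn=-105 S1=9 S2=24 S3=3 S4=-10 blocked=[1, 2, 3, 4]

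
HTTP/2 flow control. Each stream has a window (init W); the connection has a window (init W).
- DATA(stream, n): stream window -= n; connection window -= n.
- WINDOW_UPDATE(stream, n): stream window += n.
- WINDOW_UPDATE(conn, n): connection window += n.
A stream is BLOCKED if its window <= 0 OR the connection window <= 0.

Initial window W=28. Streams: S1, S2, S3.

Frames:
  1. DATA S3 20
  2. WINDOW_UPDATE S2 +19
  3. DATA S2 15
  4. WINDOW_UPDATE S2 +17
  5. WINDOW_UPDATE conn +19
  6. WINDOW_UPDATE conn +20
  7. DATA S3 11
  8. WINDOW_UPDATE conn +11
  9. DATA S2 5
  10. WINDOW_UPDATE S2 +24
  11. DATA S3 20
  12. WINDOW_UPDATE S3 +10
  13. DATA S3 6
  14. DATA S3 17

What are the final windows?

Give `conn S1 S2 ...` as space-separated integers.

Answer: -16 28 68 -36

Derivation:
Op 1: conn=8 S1=28 S2=28 S3=8 blocked=[]
Op 2: conn=8 S1=28 S2=47 S3=8 blocked=[]
Op 3: conn=-7 S1=28 S2=32 S3=8 blocked=[1, 2, 3]
Op 4: conn=-7 S1=28 S2=49 S3=8 blocked=[1, 2, 3]
Op 5: conn=12 S1=28 S2=49 S3=8 blocked=[]
Op 6: conn=32 S1=28 S2=49 S3=8 blocked=[]
Op 7: conn=21 S1=28 S2=49 S3=-3 blocked=[3]
Op 8: conn=32 S1=28 S2=49 S3=-3 blocked=[3]
Op 9: conn=27 S1=28 S2=44 S3=-3 blocked=[3]
Op 10: conn=27 S1=28 S2=68 S3=-3 blocked=[3]
Op 11: conn=7 S1=28 S2=68 S3=-23 blocked=[3]
Op 12: conn=7 S1=28 S2=68 S3=-13 blocked=[3]
Op 13: conn=1 S1=28 S2=68 S3=-19 blocked=[3]
Op 14: conn=-16 S1=28 S2=68 S3=-36 blocked=[1, 2, 3]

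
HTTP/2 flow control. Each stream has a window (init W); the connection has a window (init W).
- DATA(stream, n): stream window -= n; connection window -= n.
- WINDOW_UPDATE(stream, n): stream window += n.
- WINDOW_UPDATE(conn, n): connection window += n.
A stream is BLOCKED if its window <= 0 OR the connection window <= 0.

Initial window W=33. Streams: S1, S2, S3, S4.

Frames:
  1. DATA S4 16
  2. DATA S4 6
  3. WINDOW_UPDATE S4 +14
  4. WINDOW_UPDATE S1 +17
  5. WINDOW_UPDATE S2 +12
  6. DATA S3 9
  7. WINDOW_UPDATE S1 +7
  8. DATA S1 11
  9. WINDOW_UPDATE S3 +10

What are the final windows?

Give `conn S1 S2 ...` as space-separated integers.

Op 1: conn=17 S1=33 S2=33 S3=33 S4=17 blocked=[]
Op 2: conn=11 S1=33 S2=33 S3=33 S4=11 blocked=[]
Op 3: conn=11 S1=33 S2=33 S3=33 S4=25 blocked=[]
Op 4: conn=11 S1=50 S2=33 S3=33 S4=25 blocked=[]
Op 5: conn=11 S1=50 S2=45 S3=33 S4=25 blocked=[]
Op 6: conn=2 S1=50 S2=45 S3=24 S4=25 blocked=[]
Op 7: conn=2 S1=57 S2=45 S3=24 S4=25 blocked=[]
Op 8: conn=-9 S1=46 S2=45 S3=24 S4=25 blocked=[1, 2, 3, 4]
Op 9: conn=-9 S1=46 S2=45 S3=34 S4=25 blocked=[1, 2, 3, 4]

Answer: -9 46 45 34 25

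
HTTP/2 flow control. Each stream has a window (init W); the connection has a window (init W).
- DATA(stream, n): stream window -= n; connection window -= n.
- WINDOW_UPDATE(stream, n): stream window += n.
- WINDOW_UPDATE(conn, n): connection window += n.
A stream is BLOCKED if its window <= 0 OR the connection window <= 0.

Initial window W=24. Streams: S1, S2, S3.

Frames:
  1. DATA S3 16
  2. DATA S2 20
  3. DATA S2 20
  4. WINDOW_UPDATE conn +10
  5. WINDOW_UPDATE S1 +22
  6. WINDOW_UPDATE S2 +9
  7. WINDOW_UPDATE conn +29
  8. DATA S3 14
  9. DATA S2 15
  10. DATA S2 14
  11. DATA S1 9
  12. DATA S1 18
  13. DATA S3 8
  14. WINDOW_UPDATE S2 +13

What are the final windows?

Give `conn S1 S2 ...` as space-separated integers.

Answer: -71 19 -23 -14

Derivation:
Op 1: conn=8 S1=24 S2=24 S3=8 blocked=[]
Op 2: conn=-12 S1=24 S2=4 S3=8 blocked=[1, 2, 3]
Op 3: conn=-32 S1=24 S2=-16 S3=8 blocked=[1, 2, 3]
Op 4: conn=-22 S1=24 S2=-16 S3=8 blocked=[1, 2, 3]
Op 5: conn=-22 S1=46 S2=-16 S3=8 blocked=[1, 2, 3]
Op 6: conn=-22 S1=46 S2=-7 S3=8 blocked=[1, 2, 3]
Op 7: conn=7 S1=46 S2=-7 S3=8 blocked=[2]
Op 8: conn=-7 S1=46 S2=-7 S3=-6 blocked=[1, 2, 3]
Op 9: conn=-22 S1=46 S2=-22 S3=-6 blocked=[1, 2, 3]
Op 10: conn=-36 S1=46 S2=-36 S3=-6 blocked=[1, 2, 3]
Op 11: conn=-45 S1=37 S2=-36 S3=-6 blocked=[1, 2, 3]
Op 12: conn=-63 S1=19 S2=-36 S3=-6 blocked=[1, 2, 3]
Op 13: conn=-71 S1=19 S2=-36 S3=-14 blocked=[1, 2, 3]
Op 14: conn=-71 S1=19 S2=-23 S3=-14 blocked=[1, 2, 3]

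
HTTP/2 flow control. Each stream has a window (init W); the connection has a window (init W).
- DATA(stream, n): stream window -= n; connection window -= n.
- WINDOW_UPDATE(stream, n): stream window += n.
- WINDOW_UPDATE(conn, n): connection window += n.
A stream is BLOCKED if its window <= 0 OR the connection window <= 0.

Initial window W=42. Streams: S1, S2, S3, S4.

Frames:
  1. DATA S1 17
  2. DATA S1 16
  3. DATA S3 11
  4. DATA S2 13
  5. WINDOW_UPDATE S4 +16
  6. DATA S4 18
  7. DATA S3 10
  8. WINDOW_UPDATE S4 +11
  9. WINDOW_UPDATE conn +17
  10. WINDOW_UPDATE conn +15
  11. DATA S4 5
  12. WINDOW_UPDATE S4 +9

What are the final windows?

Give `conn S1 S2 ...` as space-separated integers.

Op 1: conn=25 S1=25 S2=42 S3=42 S4=42 blocked=[]
Op 2: conn=9 S1=9 S2=42 S3=42 S4=42 blocked=[]
Op 3: conn=-2 S1=9 S2=42 S3=31 S4=42 blocked=[1, 2, 3, 4]
Op 4: conn=-15 S1=9 S2=29 S3=31 S4=42 blocked=[1, 2, 3, 4]
Op 5: conn=-15 S1=9 S2=29 S3=31 S4=58 blocked=[1, 2, 3, 4]
Op 6: conn=-33 S1=9 S2=29 S3=31 S4=40 blocked=[1, 2, 3, 4]
Op 7: conn=-43 S1=9 S2=29 S3=21 S4=40 blocked=[1, 2, 3, 4]
Op 8: conn=-43 S1=9 S2=29 S3=21 S4=51 blocked=[1, 2, 3, 4]
Op 9: conn=-26 S1=9 S2=29 S3=21 S4=51 blocked=[1, 2, 3, 4]
Op 10: conn=-11 S1=9 S2=29 S3=21 S4=51 blocked=[1, 2, 3, 4]
Op 11: conn=-16 S1=9 S2=29 S3=21 S4=46 blocked=[1, 2, 3, 4]
Op 12: conn=-16 S1=9 S2=29 S3=21 S4=55 blocked=[1, 2, 3, 4]

Answer: -16 9 29 21 55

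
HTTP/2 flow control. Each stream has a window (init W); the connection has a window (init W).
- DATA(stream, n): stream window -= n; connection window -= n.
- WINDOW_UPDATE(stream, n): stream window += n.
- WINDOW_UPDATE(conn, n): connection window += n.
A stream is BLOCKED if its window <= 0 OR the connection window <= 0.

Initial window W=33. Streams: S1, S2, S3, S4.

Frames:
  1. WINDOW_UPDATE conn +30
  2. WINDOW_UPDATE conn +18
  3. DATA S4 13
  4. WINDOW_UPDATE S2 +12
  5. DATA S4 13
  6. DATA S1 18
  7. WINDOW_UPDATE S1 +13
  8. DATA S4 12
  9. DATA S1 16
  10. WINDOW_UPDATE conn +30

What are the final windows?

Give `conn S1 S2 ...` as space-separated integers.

Op 1: conn=63 S1=33 S2=33 S3=33 S4=33 blocked=[]
Op 2: conn=81 S1=33 S2=33 S3=33 S4=33 blocked=[]
Op 3: conn=68 S1=33 S2=33 S3=33 S4=20 blocked=[]
Op 4: conn=68 S1=33 S2=45 S3=33 S4=20 blocked=[]
Op 5: conn=55 S1=33 S2=45 S3=33 S4=7 blocked=[]
Op 6: conn=37 S1=15 S2=45 S3=33 S4=7 blocked=[]
Op 7: conn=37 S1=28 S2=45 S3=33 S4=7 blocked=[]
Op 8: conn=25 S1=28 S2=45 S3=33 S4=-5 blocked=[4]
Op 9: conn=9 S1=12 S2=45 S3=33 S4=-5 blocked=[4]
Op 10: conn=39 S1=12 S2=45 S3=33 S4=-5 blocked=[4]

Answer: 39 12 45 33 -5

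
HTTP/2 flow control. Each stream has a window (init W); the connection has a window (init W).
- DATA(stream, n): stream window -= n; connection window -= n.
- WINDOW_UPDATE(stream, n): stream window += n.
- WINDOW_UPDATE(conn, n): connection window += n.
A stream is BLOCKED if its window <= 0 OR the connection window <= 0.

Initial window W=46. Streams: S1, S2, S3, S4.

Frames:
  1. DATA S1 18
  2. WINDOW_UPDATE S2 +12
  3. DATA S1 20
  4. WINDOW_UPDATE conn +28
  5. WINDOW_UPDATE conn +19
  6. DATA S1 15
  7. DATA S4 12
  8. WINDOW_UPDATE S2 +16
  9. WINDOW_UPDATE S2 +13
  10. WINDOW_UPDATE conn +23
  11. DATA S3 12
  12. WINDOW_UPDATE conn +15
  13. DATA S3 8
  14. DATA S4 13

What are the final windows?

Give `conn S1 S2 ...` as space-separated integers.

Answer: 33 -7 87 26 21

Derivation:
Op 1: conn=28 S1=28 S2=46 S3=46 S4=46 blocked=[]
Op 2: conn=28 S1=28 S2=58 S3=46 S4=46 blocked=[]
Op 3: conn=8 S1=8 S2=58 S3=46 S4=46 blocked=[]
Op 4: conn=36 S1=8 S2=58 S3=46 S4=46 blocked=[]
Op 5: conn=55 S1=8 S2=58 S3=46 S4=46 blocked=[]
Op 6: conn=40 S1=-7 S2=58 S3=46 S4=46 blocked=[1]
Op 7: conn=28 S1=-7 S2=58 S3=46 S4=34 blocked=[1]
Op 8: conn=28 S1=-7 S2=74 S3=46 S4=34 blocked=[1]
Op 9: conn=28 S1=-7 S2=87 S3=46 S4=34 blocked=[1]
Op 10: conn=51 S1=-7 S2=87 S3=46 S4=34 blocked=[1]
Op 11: conn=39 S1=-7 S2=87 S3=34 S4=34 blocked=[1]
Op 12: conn=54 S1=-7 S2=87 S3=34 S4=34 blocked=[1]
Op 13: conn=46 S1=-7 S2=87 S3=26 S4=34 blocked=[1]
Op 14: conn=33 S1=-7 S2=87 S3=26 S4=21 blocked=[1]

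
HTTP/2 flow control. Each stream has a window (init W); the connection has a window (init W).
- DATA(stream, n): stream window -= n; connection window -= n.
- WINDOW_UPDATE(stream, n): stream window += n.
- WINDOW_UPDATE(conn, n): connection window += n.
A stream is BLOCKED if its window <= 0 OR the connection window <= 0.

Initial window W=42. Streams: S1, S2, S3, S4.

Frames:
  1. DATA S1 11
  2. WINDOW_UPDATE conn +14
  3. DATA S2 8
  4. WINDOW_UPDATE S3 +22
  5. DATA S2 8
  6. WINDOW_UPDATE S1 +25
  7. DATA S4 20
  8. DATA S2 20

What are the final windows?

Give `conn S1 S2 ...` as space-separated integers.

Op 1: conn=31 S1=31 S2=42 S3=42 S4=42 blocked=[]
Op 2: conn=45 S1=31 S2=42 S3=42 S4=42 blocked=[]
Op 3: conn=37 S1=31 S2=34 S3=42 S4=42 blocked=[]
Op 4: conn=37 S1=31 S2=34 S3=64 S4=42 blocked=[]
Op 5: conn=29 S1=31 S2=26 S3=64 S4=42 blocked=[]
Op 6: conn=29 S1=56 S2=26 S3=64 S4=42 blocked=[]
Op 7: conn=9 S1=56 S2=26 S3=64 S4=22 blocked=[]
Op 8: conn=-11 S1=56 S2=6 S3=64 S4=22 blocked=[1, 2, 3, 4]

Answer: -11 56 6 64 22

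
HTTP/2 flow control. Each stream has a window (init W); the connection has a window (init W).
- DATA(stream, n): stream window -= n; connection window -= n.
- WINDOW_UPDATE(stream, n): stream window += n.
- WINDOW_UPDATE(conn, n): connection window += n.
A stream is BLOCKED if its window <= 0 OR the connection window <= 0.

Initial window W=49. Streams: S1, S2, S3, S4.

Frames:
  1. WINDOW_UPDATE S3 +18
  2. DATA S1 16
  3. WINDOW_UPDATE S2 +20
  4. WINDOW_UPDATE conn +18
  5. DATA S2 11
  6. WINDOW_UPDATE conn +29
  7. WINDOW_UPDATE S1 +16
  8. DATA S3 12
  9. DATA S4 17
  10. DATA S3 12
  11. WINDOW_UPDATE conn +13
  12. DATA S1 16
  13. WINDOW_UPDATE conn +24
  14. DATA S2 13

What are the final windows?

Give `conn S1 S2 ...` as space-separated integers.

Op 1: conn=49 S1=49 S2=49 S3=67 S4=49 blocked=[]
Op 2: conn=33 S1=33 S2=49 S3=67 S4=49 blocked=[]
Op 3: conn=33 S1=33 S2=69 S3=67 S4=49 blocked=[]
Op 4: conn=51 S1=33 S2=69 S3=67 S4=49 blocked=[]
Op 5: conn=40 S1=33 S2=58 S3=67 S4=49 blocked=[]
Op 6: conn=69 S1=33 S2=58 S3=67 S4=49 blocked=[]
Op 7: conn=69 S1=49 S2=58 S3=67 S4=49 blocked=[]
Op 8: conn=57 S1=49 S2=58 S3=55 S4=49 blocked=[]
Op 9: conn=40 S1=49 S2=58 S3=55 S4=32 blocked=[]
Op 10: conn=28 S1=49 S2=58 S3=43 S4=32 blocked=[]
Op 11: conn=41 S1=49 S2=58 S3=43 S4=32 blocked=[]
Op 12: conn=25 S1=33 S2=58 S3=43 S4=32 blocked=[]
Op 13: conn=49 S1=33 S2=58 S3=43 S4=32 blocked=[]
Op 14: conn=36 S1=33 S2=45 S3=43 S4=32 blocked=[]

Answer: 36 33 45 43 32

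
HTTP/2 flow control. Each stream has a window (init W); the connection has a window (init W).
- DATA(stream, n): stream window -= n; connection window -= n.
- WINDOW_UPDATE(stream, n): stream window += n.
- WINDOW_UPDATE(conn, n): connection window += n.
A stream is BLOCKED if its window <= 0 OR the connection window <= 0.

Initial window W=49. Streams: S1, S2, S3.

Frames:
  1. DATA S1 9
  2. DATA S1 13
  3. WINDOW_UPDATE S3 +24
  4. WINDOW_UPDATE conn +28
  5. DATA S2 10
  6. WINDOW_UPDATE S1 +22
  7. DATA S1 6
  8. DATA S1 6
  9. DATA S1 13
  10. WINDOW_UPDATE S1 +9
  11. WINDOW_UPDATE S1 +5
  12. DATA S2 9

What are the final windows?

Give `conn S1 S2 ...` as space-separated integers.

Answer: 11 38 30 73

Derivation:
Op 1: conn=40 S1=40 S2=49 S3=49 blocked=[]
Op 2: conn=27 S1=27 S2=49 S3=49 blocked=[]
Op 3: conn=27 S1=27 S2=49 S3=73 blocked=[]
Op 4: conn=55 S1=27 S2=49 S3=73 blocked=[]
Op 5: conn=45 S1=27 S2=39 S3=73 blocked=[]
Op 6: conn=45 S1=49 S2=39 S3=73 blocked=[]
Op 7: conn=39 S1=43 S2=39 S3=73 blocked=[]
Op 8: conn=33 S1=37 S2=39 S3=73 blocked=[]
Op 9: conn=20 S1=24 S2=39 S3=73 blocked=[]
Op 10: conn=20 S1=33 S2=39 S3=73 blocked=[]
Op 11: conn=20 S1=38 S2=39 S3=73 blocked=[]
Op 12: conn=11 S1=38 S2=30 S3=73 blocked=[]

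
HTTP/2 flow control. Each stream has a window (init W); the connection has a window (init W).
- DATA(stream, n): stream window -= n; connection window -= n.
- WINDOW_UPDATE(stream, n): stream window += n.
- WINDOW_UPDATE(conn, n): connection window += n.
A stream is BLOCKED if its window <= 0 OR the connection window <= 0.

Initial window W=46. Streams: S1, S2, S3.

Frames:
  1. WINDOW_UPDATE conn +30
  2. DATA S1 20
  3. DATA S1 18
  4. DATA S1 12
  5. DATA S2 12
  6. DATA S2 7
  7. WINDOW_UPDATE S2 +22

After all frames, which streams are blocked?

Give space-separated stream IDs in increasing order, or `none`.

Op 1: conn=76 S1=46 S2=46 S3=46 blocked=[]
Op 2: conn=56 S1=26 S2=46 S3=46 blocked=[]
Op 3: conn=38 S1=8 S2=46 S3=46 blocked=[]
Op 4: conn=26 S1=-4 S2=46 S3=46 blocked=[1]
Op 5: conn=14 S1=-4 S2=34 S3=46 blocked=[1]
Op 6: conn=7 S1=-4 S2=27 S3=46 blocked=[1]
Op 7: conn=7 S1=-4 S2=49 S3=46 blocked=[1]

Answer: S1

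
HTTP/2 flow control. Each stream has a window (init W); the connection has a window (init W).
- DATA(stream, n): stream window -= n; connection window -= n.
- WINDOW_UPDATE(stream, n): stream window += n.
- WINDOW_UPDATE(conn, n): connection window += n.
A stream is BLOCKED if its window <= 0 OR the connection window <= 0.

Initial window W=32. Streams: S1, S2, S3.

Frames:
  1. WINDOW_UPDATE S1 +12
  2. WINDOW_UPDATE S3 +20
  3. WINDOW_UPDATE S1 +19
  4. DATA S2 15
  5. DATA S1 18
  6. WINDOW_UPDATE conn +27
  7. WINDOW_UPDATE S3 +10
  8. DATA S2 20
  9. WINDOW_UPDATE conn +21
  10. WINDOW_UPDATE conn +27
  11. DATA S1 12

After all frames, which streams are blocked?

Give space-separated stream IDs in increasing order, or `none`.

Answer: S2

Derivation:
Op 1: conn=32 S1=44 S2=32 S3=32 blocked=[]
Op 2: conn=32 S1=44 S2=32 S3=52 blocked=[]
Op 3: conn=32 S1=63 S2=32 S3=52 blocked=[]
Op 4: conn=17 S1=63 S2=17 S3=52 blocked=[]
Op 5: conn=-1 S1=45 S2=17 S3=52 blocked=[1, 2, 3]
Op 6: conn=26 S1=45 S2=17 S3=52 blocked=[]
Op 7: conn=26 S1=45 S2=17 S3=62 blocked=[]
Op 8: conn=6 S1=45 S2=-3 S3=62 blocked=[2]
Op 9: conn=27 S1=45 S2=-3 S3=62 blocked=[2]
Op 10: conn=54 S1=45 S2=-3 S3=62 blocked=[2]
Op 11: conn=42 S1=33 S2=-3 S3=62 blocked=[2]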